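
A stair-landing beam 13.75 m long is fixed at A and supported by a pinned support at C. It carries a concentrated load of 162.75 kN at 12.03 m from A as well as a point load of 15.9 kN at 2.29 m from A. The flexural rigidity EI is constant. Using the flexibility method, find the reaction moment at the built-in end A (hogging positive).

Remove the prop at C; the released (primary) structure is a cantilever built in at A.
Downward deflection at the released point C due to the loads:
  point load 162.75 at a = 12.03: Pa²(3L − a)/(6EI) = 114705/EI
  point load 15.9 at a = 2.29: Pa²(3L − a)/(6EI) = 541.4/EI
  δ_0 = 115246/EI
Flexibility coefficient — unit upward force at C: δ_{CC} = L³/(3EI) = 866.5/EI.
The prop prevents deflection at C: R_C = δ_0/δ_{CC} = 115246/866.5 = 133 kN.
Moment equilibrium about A: M_A = Σ(load moments about A) − R_C·L = 1994 − 133×13.75 = 165.6 kN·m.

M_A = 165.6 kN·m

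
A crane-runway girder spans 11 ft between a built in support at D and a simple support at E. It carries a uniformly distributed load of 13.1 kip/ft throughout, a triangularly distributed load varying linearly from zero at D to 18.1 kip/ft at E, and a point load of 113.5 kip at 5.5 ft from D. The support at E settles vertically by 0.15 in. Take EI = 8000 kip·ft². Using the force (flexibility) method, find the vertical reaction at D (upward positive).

Take the reaction at E as the redundant and release it; the primary structure is a cantilever fixed at D.
Primary-structure tip deflection at E by superposition:
  UDL 13.1: wL⁴/(8EI) = 23975/EI
  triangular load, peak 18.1 at the free end: 11w₀L⁴/(120EI) = 24292/EI
  point load 113.5 at a = 5.5: Pa²(3L − a)/(6EI) = 15736/EI
  δ_0 = 64003/EI
Tip deflection under a unit load at E: L³/(3EI) = 443.7/EI.
With EI = 8000 kip·ft²: δ_0 = 8.0003 ft and δ_{EE} = 0.055458 ft/kip.
Compatibility — the beam at E must follow the support down by 0.0125 ft: δ_0 − R_E·δ_{EE} = 0.0125, so R_E = (8.0003 − 0.0125)/0.055458 = 144 kip.
Vertical equilibrium: R_D = ΣP − R_E = 357.1 − 144 = 213.1 kip.

R_D = 213.1 kip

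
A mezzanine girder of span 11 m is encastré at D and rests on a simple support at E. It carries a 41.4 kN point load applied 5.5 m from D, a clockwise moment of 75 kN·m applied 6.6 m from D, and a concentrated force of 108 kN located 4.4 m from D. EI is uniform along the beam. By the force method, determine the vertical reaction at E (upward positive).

R_E = 43.99 kN

Remove the prop at E; the released (primary) structure is a cantilever built in at D.
Primary-structure tip deflection at E by superposition:
  point load 41.4 at a = 5.5: Pa²(3L − a)/(6EI) = 5740/EI
  clockwise couple 75 at a = 6.6: M₀a(2L − a)/(2EI) = 3812/EI
  point load 108 at a = 4.4: Pa²(3L − a)/(6EI) = 9967/EI
  δ_0 = 19518/EI
Flexibility coefficient — unit upward force at E: δ_{EE} = L³/(3EI) = 443.7/EI.
Compatibility at E: δ_0 − R_E·δ_{EE} = 0, so R_E = 19518/443.7 = 43.99 kN.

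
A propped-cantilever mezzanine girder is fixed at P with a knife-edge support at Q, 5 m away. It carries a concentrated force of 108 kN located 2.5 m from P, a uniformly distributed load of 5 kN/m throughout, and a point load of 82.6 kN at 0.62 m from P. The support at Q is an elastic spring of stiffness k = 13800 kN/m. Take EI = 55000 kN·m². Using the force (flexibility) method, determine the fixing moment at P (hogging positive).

M_P = 178.6 kN·m

Take the reaction at Q as the redundant and release it; the primary structure is a cantilever fixed at P.
Downward deflection at the released point Q due to the loads:
  point load 108 at a = 2.5: Pa²(3L − a)/(6EI) = 1406/EI
  UDL 5: wL⁴/(8EI) = 390.6/EI
  point load 82.6 at a = 0.62: Pa²(3L − a)/(6EI) = 76.1/EI
  δ_0 = 1873/EI
Flexibility coefficient — unit upward force at Q: δ_{QQ} = L³/(3EI) = 41.67/EI.
With EI = 55000 kN·m²: δ_0 = 0.034054 m and δ_{QQ} = 0.000758 m/kN.
Compatibility — the spring shortens by R_Q/k under the reaction it provides: δ_0 − R_Q·δ_{QQ} = R_Q/k. With 1/k = 0.000072 m/kN, R_Q = δ_0 / (δ_{QQ} + 1/k) = 0.034054 / (0.000758 + 0.000072) = 41.03 kN.
Moment equilibrium about P: M_P = Σ(load moments about P) − R_Q·L = 383.7 − 41.03×5 = 178.6 kN·m.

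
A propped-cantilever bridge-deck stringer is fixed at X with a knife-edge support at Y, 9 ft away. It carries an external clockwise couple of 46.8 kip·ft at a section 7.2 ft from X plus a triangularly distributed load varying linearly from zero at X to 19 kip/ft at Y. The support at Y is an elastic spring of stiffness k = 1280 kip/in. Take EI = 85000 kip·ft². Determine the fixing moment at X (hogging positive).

Release the roller at Y. Primary structure: cantilever fixed at X.
Downward deflection at the released point Y due to the loads:
  clockwise couple 46.8 at a = 7.2: M₀a(2L − a)/(2EI) = 1820/EI
  triangular load, peak 19 at the free end: 11w₀L⁴/(120EI) = 11427/EI
  δ_0 = 13247/EI
Tip deflection under a unit load at Y: L³/(3EI) = 243/EI.
With EI = 85000 kip·ft²: δ_0 = 0.15584 ft and δ_{YY} = 0.002859 ft/kip.
Compatibility — the spring shortens by R_Y/k under the reaction it provides: δ_0 − R_Y·δ_{YY} = R_Y/k. With 1/k = 1/(1280×12) ft/kip = 0.000065 ft/kip, R_Y = δ_0 / (δ_{YY} + 1/k) = 0.15584 / (0.002859 + 0.000065) = 53.3 kip.
Moment equilibrium about X: M_X = Σ(load moments about X) − R_Y·L = 559.8 − 53.3×9 = 80.11 kip·ft.

M_X = 80.11 kip·ft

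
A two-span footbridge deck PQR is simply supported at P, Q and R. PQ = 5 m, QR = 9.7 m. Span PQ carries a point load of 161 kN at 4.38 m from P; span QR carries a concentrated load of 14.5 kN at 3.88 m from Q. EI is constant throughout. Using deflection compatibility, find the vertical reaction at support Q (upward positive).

R_Q = 163.6 kN

Release continuity at Q by inserting a hinge; the redundant is the internal moment M_Q. The primary structure is two simply-supported spans PQ and QR.
End slopes at the hinge Q, treating each span as simply supported:
  span PQ: point load 161 at a = 4.38: Pab(L + a)/(6LEI) = 136.7/EI
  span QR: point load 14.5 at a = 3.88: Pab(L + b)/(6LEI) = 87.32/EI
  relative rotation θ_0 = (136.7 + 87.32)/EI = 224/EI
A unit hogging moment at Q produces rotation L₁/(3EI) + L₂/(3EI) = 4.9/EI.
Compatibility: M_Q·(L₁+L₂)/(3EI) = θ_0, giving M_Q = 45.72 kN·m (hogging).
Span PQ, ΣM about P with M_Q applied at Q: R_Q^{PQ}·5 = 705.2 + 45.72, so R_Q^{PQ} = 150.2 kN and R_P = 161 − 150.2 = 10.82 kN.
Span QR, ΣM about R: R_Q^{QR}·9.7 = 84.39 + 45.72, so R_Q^{QR} = 13.41 kN and R_R = 14.5 − 13.41 = 1.087 kN.
R_Q = 150.2 + 13.41 = 163.6 kN.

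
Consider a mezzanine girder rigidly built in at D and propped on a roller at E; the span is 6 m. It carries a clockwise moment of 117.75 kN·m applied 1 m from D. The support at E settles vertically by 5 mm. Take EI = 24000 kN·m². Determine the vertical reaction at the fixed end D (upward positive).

Remove the prop at E; the released (primary) structure is a cantilever built in at D.
Downward deflection at the released point E due to the loads:
  clockwise couple 117.75 at a = 1: M₀a(2L − a)/(2EI) = 647.6/EI
Flexibility coefficient — unit upward force at E: δ_{EE} = L³/(3EI) = 72/EI.
With EI = 24000 kN·m²: δ_0 = 0.026984 m and δ_{EE} = 0.003 m/kN.
Compatibility — the beam at E must follow the support down by 0.005 m: δ_0 − R_E·δ_{EE} = 0.005, so R_E = (0.026984 − 0.005)/0.003 = 7.328 kN.
Vertical equilibrium: R_D = ΣP − R_E = 0 − 7.328 = -7.328 kN.

R_D = -7.328 kN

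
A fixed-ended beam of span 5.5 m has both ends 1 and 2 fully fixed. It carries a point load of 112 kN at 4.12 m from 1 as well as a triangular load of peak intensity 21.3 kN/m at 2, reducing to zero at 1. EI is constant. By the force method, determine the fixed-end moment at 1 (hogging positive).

Release both end moments; the primary structure is a simply-supported span 12 with redundants M_1 and M_2.
On the primary (simply-supported) span, the end slopes from the loading are:
  at 1: point load 112 at a = 4.12: Pab(L + b)/(6LEI) = 132.8/EI
  at 2: point load 112 at a = 4.12: Pab(L + a)/(6LEI) = 185.6/EI
  at 1: triangular load, peak 21.3: 7w₀L³/(360EI) = 68.91/EI
  at 2: triangular load, peak 21.3: w₀L³/(45EI) = 78.75/EI
  θ_10 = 201.7/EI,  θ_20 = 264.4/EI
Flexibility coefficients: a unit moment at one end gives L/(3EI) there and L/(6EI) at the far end, so f₁₁ = f₂₂ = 1.833/EI and f₁₂ = f₂₁ = 0.9167/EI.
Compatibility — zero rotation at each built-in end:
  1.833 M_1 + 0.9167 M_2 = 201.7
  0.9167 M_1 + 1.833 M_2 = 264.4
Solving the pair gives M_1 = 50.53 kN·m and M_2 = 118.9 kN·m (hogging).

M_1 = 50.53 kN·m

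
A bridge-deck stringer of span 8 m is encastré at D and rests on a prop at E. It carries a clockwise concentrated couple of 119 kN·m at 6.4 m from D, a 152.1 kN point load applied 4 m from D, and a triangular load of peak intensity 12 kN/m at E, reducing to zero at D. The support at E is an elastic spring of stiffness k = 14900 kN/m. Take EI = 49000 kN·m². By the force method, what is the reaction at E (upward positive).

R_E = 93.55 kN

Choose R_E as the redundant. The primary structure is the cantilever fixed at D.
Free-end deflection of the primary structure under the applied loading (downward +):
  clockwise couple 119 at a = 6.4: M₀a(2L − a)/(2EI) = 3656/EI
  point load 152.1 at a = 4: Pa²(3L − a)/(6EI) = 8112/EI
  triangular load, peak 12 at the free end: 11w₀L⁴/(120EI) = 4506/EI
  δ_0 = 16273/EI
Tip deflection under a unit load at E: L³/(3EI) = 170.7/EI.
With EI = 49000 kN·m²: δ_0 = 0.33211 m and δ_{EE} = 0.003483 m/kN.
Compatibility — the spring shortens by R_E/k under the reaction it provides: δ_0 − R_E·δ_{EE} = R_E/k. With 1/k = 0.000067 m/kN, R_E = δ_0 / (δ_{EE} + 1/k) = 0.33211 / (0.003483 + 0.000067) = 93.55 kN.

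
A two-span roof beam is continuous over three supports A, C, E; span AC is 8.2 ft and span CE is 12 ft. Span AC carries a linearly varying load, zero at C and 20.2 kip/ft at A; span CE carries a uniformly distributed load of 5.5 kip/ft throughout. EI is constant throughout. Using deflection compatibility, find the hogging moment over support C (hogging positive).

M_C = 90.98 kip·ft

Release continuity at C by inserting a hinge; the redundant is the internal moment M_C. The primary structure is two simply-supported spans AC and CE.
End slopes at the hinge C, treating each span as simply supported:
  span AC: triangular load, peak 20.2: 7w₀L³/(360EI) = 216.6/EI
  span CE: UDL 5.5: wL³/(24EI) = 396/EI
  relative rotation θ_0 = (216.6 + 396)/EI = 612.6/EI
A unit hogging moment at C produces rotation L₁/(3EI) + L₂/(3EI) = 6.733/EI.
Compatibility: M_C·(L₁+L₂)/(3EI) = θ_0, giving M_C = 90.98 kip·ft (hogging).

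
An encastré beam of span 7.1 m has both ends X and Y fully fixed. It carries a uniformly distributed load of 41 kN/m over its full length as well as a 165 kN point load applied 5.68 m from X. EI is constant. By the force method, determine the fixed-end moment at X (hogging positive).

Release both end moments; the primary structure is a simply-supported span XY with redundants M_X and M_Y.
End rotations of the released simple span under the applied load (×1/EI):
  at X: UDL 41: wL³/(24EI) = 611.4/EI
  at Y: UDL 41: wL³/(24EI) = 611.4/EI
  at X: point load 165 at a = 5.68: Pab(L + b)/(6LEI) = 266.2/EI
  at Y: point load 165 at a = 5.68: Pab(L + a)/(6LEI) = 399.2/EI
  θ_X0 = 877.6/EI,  θ_Y0 = 1011/EI
Flexibility coefficients: a unit moment at one end gives L/(3EI) there and L/(6EI) at the far end, so f₁₁ = f₂₂ = 2.367/EI and f₁₂ = f₂₁ = 1.183/EI.
Compatibility — zero rotation at each built-in end:
  2.367 M_X + 1.183 M_Y = 877.6
  1.183 M_X + 2.367 M_Y = 1011
Solving the pair gives M_X = 209.7 kN·m and M_Y = 322.2 kN·m (hogging).

M_X = 209.7 kN·m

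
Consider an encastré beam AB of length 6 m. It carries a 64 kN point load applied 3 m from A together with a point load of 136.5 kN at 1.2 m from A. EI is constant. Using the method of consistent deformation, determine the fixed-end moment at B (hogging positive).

M_B = 74.21 kN·m

Take the two fixed-end moments M_A, M_B as redundants; the released structure is the simple span AB.
On the primary (simply-supported) span, the end slopes from the loading are:
  at A: point load 64 at a = 3: Pab(L + b)/(6LEI) = 144/EI
  at B: point load 64 at a = 3: Pab(L + a)/(6LEI) = 144/EI
  at A: point load 136.5 at a = 1.2: Pab(L + b)/(6LEI) = 235.9/EI
  at B: point load 136.5 at a = 1.2: Pab(L + a)/(6LEI) = 157.2/EI
  θ_A0 = 379.9/EI,  θ_B0 = 301.2/EI
Flexibility coefficients: a unit moment at one end gives L/(3EI) there and L/(6EI) at the far end, so f₁₁ = f₂₂ = 2/EI and f₁₂ = f₂₁ = 1/EI.
Compatibility — zero rotation at each built-in end:
  2 M_A + 1 M_B = 379.9
  1 M_A + 2 M_B = 301.2
Solving the pair gives M_A = 152.8 kN·m and M_B = 74.21 kN·m (hogging).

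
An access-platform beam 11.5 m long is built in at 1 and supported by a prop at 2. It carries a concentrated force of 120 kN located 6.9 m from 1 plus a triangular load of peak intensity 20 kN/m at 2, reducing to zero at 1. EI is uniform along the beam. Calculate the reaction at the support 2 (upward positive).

Release the roller at 2. Primary structure: cantilever fixed at 1.
Deflection at 2 on the released cantilever, summing each load's contribution:
  point load 120 at a = 6.9: Pa²(3L − a)/(6EI) = 26281/EI
  triangular load, peak 20 at the free end: 11w₀L⁴/(120EI) = 32065/EI
  δ_0 = 58346/EI
Flexibility coefficient — unit upward force at 2: δ_{22} = L³/(3EI) = 507/EI.
The prop prevents deflection at 2: R_2 = δ_0/δ_{22} = 58346/507 = 115.1 kN.

R_2 = 115.1 kN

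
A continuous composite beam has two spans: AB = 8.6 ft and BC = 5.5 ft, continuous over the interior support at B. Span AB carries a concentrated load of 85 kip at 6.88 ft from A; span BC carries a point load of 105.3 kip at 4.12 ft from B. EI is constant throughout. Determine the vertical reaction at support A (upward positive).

Release continuity at B by inserting a hinge; the redundant is the internal moment M_B. The primary structure is two simply-supported spans AB and BC.
Rotations at B on the released spans (each span's end-slope, ×1/EI):
  span AB: point load 85 at a = 6.88: Pab(L + a)/(6LEI) = 301.8/EI
  span BC: point load 105.3 at a = 4.12: Pab(L + b)/(6LEI) = 124.8/EI
  relative rotation θ_0 = (301.8 + 124.8)/EI = 426.6/EI
A unit hogging moment at B produces rotation L₁/(3EI) + L₂/(3EI) = 4.7/EI.
Compatibility: M_B·(L₁+L₂)/(3EI) = θ_0, giving M_B = 90.76 kip·ft (hogging).
Span AB, ΣM about A with M_B applied at B: R_B^{AB}·8.6 = 584.8 + 90.76, so R_B^{AB} = 78.55 kip and R_A = 85 − 78.55 = 6.446 kip.

R_A = 6.446 kip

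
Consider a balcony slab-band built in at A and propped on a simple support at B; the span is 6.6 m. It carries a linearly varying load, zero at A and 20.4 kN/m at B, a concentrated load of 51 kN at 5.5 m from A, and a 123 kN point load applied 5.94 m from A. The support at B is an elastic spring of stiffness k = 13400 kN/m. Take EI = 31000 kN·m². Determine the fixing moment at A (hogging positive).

M_A = 147.3 kN·m

Release the roller at B. Primary structure: cantilever fixed at A.
Primary-structure tip deflection at B by superposition:
  triangular load, peak 20.4 at the free end: 11w₀L⁴/(120EI) = 3548/EI
  point load 51 at a = 5.5: Pa²(3L − a)/(6EI) = 3677/EI
  point load 123 at a = 5.94: Pa²(3L − a)/(6EI) = 10025/EI
  δ_0 = 17250/EI
Tip deflection under a unit load at B: L³/(3EI) = 95.83/EI.
With EI = 31000 kN·m²: δ_0 = 0.55646 m and δ_{BB} = 0.003091 m/kN.
Compatibility — the spring shortens by R_B/k under the reaction it provides: δ_0 − R_B·δ_{BB} = R_B/k. With 1/k = 0.000075 m/kN, R_B = δ_0 / (δ_{BB} + 1/k) = 0.55646 / (0.003091 + 0.000075) = 175.8 kN.
Moment equilibrium about A: M_A = Σ(load moments about A) − R_B·L = 1307 − 175.8×6.6 = 147.3 kN·m.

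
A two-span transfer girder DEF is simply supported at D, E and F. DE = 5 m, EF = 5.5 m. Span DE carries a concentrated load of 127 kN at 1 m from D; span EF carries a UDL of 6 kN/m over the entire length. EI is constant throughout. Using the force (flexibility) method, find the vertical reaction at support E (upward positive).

Take M_E as the redundant. Released structure: two simple spans DE and EF with a hinge at E.
Rotations at E on the released spans (each span's end-slope, ×1/EI):
  span DE: point load 127 at a = 1: Pab(L + a)/(6LEI) = 101.6/EI
  span EF: UDL 6: wL³/(24EI) = 41.59/EI
  relative rotation θ_0 = (101.6 + 41.59)/EI = 143.2/EI
A unit hogging moment at E produces rotation L₁/(3EI) + L₂/(3EI) = 3.5/EI.
Slope continuity at E: θ_0 = M_E·3.5/EI, so M_E = 143.2/3.5 = 40.91 kN·m (hogging).
Span DE, ΣM about D with M_E applied at E: R_E^{DE}·5 = 127 + 40.91, so R_E^{DE} = 33.58 kN and R_D = 127 − 33.58 = 93.42 kN.
Span EF, ΣM about F: R_E^{EF}·5.5 = 90.75 + 40.91, so R_E^{EF} = 23.94 kN and R_F = 33 − 23.94 = 9.061 kN.
R_E = 33.58 + 23.94 = 57.52 kN.

R_E = 57.52 kN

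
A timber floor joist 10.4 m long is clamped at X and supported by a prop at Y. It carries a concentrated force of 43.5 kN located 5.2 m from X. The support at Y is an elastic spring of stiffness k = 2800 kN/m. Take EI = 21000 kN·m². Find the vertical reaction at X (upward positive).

R_X = 30.17 kN

Remove the prop at Y; the released (primary) structure is a cantilever built in at X.
Deflection at Y on the released cantilever, summing each load's contribution:
  point load 43.5 at a = 5.2: Pa²(3L − a)/(6EI) = 5097/EI
Tip deflection under a unit load at Y: L³/(3EI) = 375/EI.
With EI = 21000 kN·m²: δ_0 = 0.24272 m and δ_{YY} = 0.017855 m/kN.
Compatibility — the spring shortens by R_Y/k under the reaction it provides: δ_0 − R_Y·δ_{YY} = R_Y/k. With 1/k = 0.000357 m/kN, R_Y = δ_0 / (δ_{YY} + 1/k) = 0.24272 / (0.017855 + 0.000357) = 13.33 kN.
Vertical equilibrium: R_X = ΣP − R_Y = 43.5 − 13.33 = 30.17 kN.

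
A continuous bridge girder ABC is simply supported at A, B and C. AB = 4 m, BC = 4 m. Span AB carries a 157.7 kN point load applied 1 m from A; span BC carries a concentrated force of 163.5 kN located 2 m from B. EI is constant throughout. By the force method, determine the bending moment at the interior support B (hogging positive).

Take M_B as the redundant. Released structure: two simple spans AB and BC with a hinge at B.
Discontinuity in slope at B on the released structure — sum the simple-span end rotations:
  span AB: point load 157.7 at a = 1: Pab(L + a)/(6LEI) = 98.56/EI
  span BC: point load 163.5 at a = 2: Pab(L + b)/(6LEI) = 163.5/EI
  relative rotation θ_0 = (98.56 + 163.5)/EI = 262.1/EI
A unit hogging moment at B produces rotation L₁/(3EI) + L₂/(3EI) = 2.667/EI.
Slope continuity at B: θ_0 = M_B·2.667/EI, so M_B = 262.1/2.667 = 98.27 kN·m (hogging).

M_B = 98.27 kN·m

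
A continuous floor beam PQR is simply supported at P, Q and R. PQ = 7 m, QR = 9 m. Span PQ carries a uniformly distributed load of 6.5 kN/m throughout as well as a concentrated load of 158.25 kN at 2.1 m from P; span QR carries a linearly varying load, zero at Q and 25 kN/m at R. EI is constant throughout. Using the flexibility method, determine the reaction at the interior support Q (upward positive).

Take M_Q as the redundant. Released structure: two simple spans PQ and QR with a hinge at Q.
Discontinuity in slope at Q on the released structure — sum the simple-span end rotations:
  span PQ: UDL 6.5: wL³/(24EI) = 92.9/EI
  span PQ: point load 158.25 at a = 2.1: Pab(L + a)/(6LEI) = 352.8/EI
  span QR: triangular load, peak 25: 7w₀L³/(360EI) = 354.4/EI
  relative rotation θ_0 = (445.7 + 354.4)/EI = 800.1/EI
A unit hogging moment at Q produces rotation L₁/(3EI) + L₂/(3EI) = 5.333/EI.
Compatibility: M_Q·(L₁+L₂)/(3EI) = θ_0, giving M_Q = 150 kN·m (hogging).
Span PQ, ΣM about P with M_Q applied at Q: R_Q^{PQ}·7 = 491.6 + 150, so R_Q^{PQ} = 91.66 kN and R_P = 203.8 − 91.66 = 112.1 kN.
Span QR, ΣM about R: R_Q^{QR}·9 = 337.5 + 150, so R_Q^{QR} = 54.17 kN and R_R = 112.5 − 54.17 = 58.33 kN.
R_Q = 91.66 + 54.17 = 145.8 kN.

R_Q = 145.8 kN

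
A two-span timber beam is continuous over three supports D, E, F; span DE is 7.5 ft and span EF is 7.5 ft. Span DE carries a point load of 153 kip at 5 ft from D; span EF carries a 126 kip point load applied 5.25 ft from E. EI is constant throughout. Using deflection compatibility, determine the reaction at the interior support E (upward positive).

Release continuity at E by inserting a hinge; the redundant is the internal moment M_E. The primary structure is two simply-supported spans DE and EF.
Rotations at E on the released spans (each span's end-slope, ×1/EI):
  span DE: point load 153 at a = 5: Pab(L + a)/(6LEI) = 531.2/EI
  span EF: point load 126 at a = 5.25: Pab(L + b)/(6LEI) = 322.5/EI
  relative rotation θ_0 = (531.2 + 322.5)/EI = 853.7/EI
A unit hogging moment at E produces rotation L₁/(3EI) + L₂/(3EI) = 5/EI.
Slope continuity at E: θ_0 = M_E·5/EI, so M_E = 853.7/5 = 170.7 kip·ft (hogging).
Span DE, ΣM about D with M_E applied at E: R_E^{DE}·7.5 = 765 + 170.7, so R_E^{DE} = 124.8 kip and R_D = 153 − 124.8 = 28.23 kip.
Span EF, ΣM about F: R_E^{EF}·7.5 = 283.5 + 170.7, so R_E^{EF} = 60.57 kip and R_F = 126 − 60.57 = 65.43 kip.
R_E = 124.8 + 60.57 = 185.3 kip.

R_E = 185.3 kip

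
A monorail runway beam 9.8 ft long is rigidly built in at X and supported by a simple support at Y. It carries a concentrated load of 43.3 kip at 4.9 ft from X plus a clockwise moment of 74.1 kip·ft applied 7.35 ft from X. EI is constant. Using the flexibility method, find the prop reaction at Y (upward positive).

R_Y = 24.16 kip

Take the reaction at Y as the redundant and release it; the primary structure is a cantilever fixed at X.
Downward deflection at the released point Y due to the loads:
  point load 43.3 at a = 4.9: Pa²(3L − a)/(6EI) = 4245/EI
  clockwise couple 74.1 at a = 7.35: M₀a(2L − a)/(2EI) = 3336/EI
  δ_0 = 7581/EI
Tip deflection under a unit load at Y: L³/(3EI) = 313.7/EI.
Compatibility at Y: δ_0 − R_Y·δ_{YY} = 0, so R_Y = 7581/313.7 = 24.16 kip.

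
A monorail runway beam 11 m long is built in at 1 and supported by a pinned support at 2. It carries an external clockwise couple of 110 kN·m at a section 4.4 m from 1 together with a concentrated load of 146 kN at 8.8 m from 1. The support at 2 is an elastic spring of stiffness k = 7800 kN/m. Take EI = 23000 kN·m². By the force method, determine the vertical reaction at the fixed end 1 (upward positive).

Take the reaction at 2 as the redundant and release it; the primary structure is a cantilever fixed at 1.
Deflection at 2 on the released cantilever, summing each load's contribution:
  clockwise couple 110 at a = 4.4: M₀a(2L − a)/(2EI) = 4259/EI
  point load 146 at a = 8.8: Pa²(3L − a)/(6EI) = 45602/EI
  δ_0 = 49861/EI
Flexibility coefficient — unit upward force at 2: δ_{22} = L³/(3EI) = 443.7/EI.
With EI = 23000 kN·m²: δ_0 = 2.1679 m and δ_{22} = 0.01929 m/kN.
Compatibility — the spring shortens by R_2/k under the reaction it provides: δ_0 − R_2·δ_{22} = R_2/k. With 1/k = 0.000128 m/kN, R_2 = δ_0 / (δ_{22} + 1/k) = 2.1679 / (0.01929 + 0.000128) = 111.6 kN.
Vertical equilibrium: R_1 = ΣP − R_2 = 146 − 111.6 = 34.36 kN.

R_1 = 34.36 kN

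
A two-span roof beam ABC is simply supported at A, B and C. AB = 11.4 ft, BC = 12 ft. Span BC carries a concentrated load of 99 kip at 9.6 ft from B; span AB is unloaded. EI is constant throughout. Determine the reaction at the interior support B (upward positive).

R_B = 29.8 kip

Insert a hinge at B; M_B is the redundant, and each span becomes simply supported.
End slopes at the hinge B, treating each span as simply supported:
  span BC: point load 99 at a = 9.6: Pab(L + b)/(6LEI) = 456.2/EI
  relative rotation θ_0 = (0 + 456.2)/EI = 456.2/EI
A unit hogging moment at B produces rotation L₁/(3EI) + L₂/(3EI) = 7.8/EI.
Compatibility: M_B·(L₁+L₂)/(3EI) = θ_0, giving M_B = 58.49 kip·ft (hogging).
Span AB, ΣM about A with M_B applied at B: R_B^{AB}·11.4 = 0 + 58.49, so R_B^{AB} = 5.13 kip and R_A = 0 − 5.13 = -5.13 kip.
Span BC, ΣM about C: R_B^{BC}·12 = 237.6 + 58.49, so R_B^{BC} = 24.67 kip and R_C = 99 − 24.67 = 74.33 kip.
R_B = 5.13 + 24.67 = 29.8 kip.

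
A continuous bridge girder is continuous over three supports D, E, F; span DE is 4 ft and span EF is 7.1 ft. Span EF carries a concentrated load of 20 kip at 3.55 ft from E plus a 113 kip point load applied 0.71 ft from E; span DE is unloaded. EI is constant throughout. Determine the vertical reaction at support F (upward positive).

R_F = 12.72 kip

Insert a hinge at E; M_E is the redundant, and each span becomes simply supported.
End slopes at the hinge E, treating each span as simply supported:
  span EF: point load 20 at a = 3.55: Pab(L + b)/(6LEI) = 63.01/EI
  span EF: point load 113 at a = 0.71: Pab(L + b)/(6LEI) = 162.3/EI
  relative rotation θ_0 = (0 + 225.4)/EI = 225.4/EI
A unit hogging moment at E produces rotation L₁/(3EI) + L₂/(3EI) = 3.7/EI.
Compatibility: M_E·(L₁+L₂)/(3EI) = θ_0, giving M_E = 60.91 kip·ft (hogging).
Span EF, ΣM about F: R_E^{EF}·7.1 = 793.1 + 60.91, so R_E^{EF} = 120.3 kip and R_F = 133 − 120.3 = 12.72 kip.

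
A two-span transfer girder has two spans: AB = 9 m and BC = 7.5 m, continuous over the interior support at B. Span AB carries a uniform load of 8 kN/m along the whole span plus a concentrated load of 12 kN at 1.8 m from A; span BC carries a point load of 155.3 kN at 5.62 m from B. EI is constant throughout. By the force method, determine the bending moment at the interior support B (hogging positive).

Release continuity at B by inserting a hinge; the redundant is the internal moment M_B. The primary structure is two simply-supported spans AB and BC.
End slopes at the hinge B, treating each span as simply supported:
  span AB: UDL 8: wL³/(24EI) = 243/EI
  span AB: point load 12 at a = 1.8: Pab(L + a)/(6LEI) = 31.1/EI
  span BC: point load 155.3 at a = 5.62: Pab(L + b)/(6LEI) = 342/EI
  relative rotation θ_0 = (274.1 + 342)/EI = 616.1/EI
A unit hogging moment at B produces rotation L₁/(3EI) + L₂/(3EI) = 5.5/EI.
Compatibility: M_B·(L₁+L₂)/(3EI) = θ_0, giving M_B = 112 kN·m (hogging).

M_B = 112 kN·m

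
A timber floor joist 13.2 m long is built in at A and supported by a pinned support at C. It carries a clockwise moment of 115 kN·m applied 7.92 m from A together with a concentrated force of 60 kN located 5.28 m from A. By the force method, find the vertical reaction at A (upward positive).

Remove the prop at C; the released (primary) structure is a cantilever built in at A.
Deflection at C on the released cantilever, summing each load's contribution:
  clockwise couple 115 at a = 7.92: M₀a(2L − a)/(2EI) = 8416/EI
  point load 60 at a = 5.28: Pa²(3L − a)/(6EI) = 9568/EI
  δ_0 = 17984/EI
Tip deflection under a unit load at C: L³/(3EI) = 766.7/EI.
The prop prevents deflection at C: R_C = δ_0/δ_{CC} = 17984/766.7 = 23.46 kN.
Vertical equilibrium: R_A = ΣP − R_C = 60 − 23.46 = 36.54 kN.

R_A = 36.54 kN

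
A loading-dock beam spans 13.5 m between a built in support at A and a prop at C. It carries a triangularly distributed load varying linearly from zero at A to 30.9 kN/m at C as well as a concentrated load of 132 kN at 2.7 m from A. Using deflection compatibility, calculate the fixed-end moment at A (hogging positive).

M_A = 585.1 kN·m

Remove the prop at C; the released (primary) structure is a cantilever built in at A.
Free-end deflection of the primary structure under the applied loading (downward +):
  triangular load, peak 30.9 at the free end: 11w₀L⁴/(120EI) = 94082/EI
  point load 132 at a = 2.7: Pa²(3L − a)/(6EI) = 6062/EI
  δ_0 = 100144/EI
Tip deflection under a unit load at C: L³/(3EI) = 820.1/EI.
The prop prevents deflection at C: R_C = δ_0/δ_{CC} = 100144/820.1 = 122.1 kN.
Moment equilibrium about A: M_A = Σ(load moments about A) − R_C·L = 2234 − 122.1×13.5 = 585.1 kN·m.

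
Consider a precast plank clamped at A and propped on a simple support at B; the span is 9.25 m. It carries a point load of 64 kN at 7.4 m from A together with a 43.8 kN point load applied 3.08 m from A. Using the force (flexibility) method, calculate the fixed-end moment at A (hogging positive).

Remove the prop at B; the released (primary) structure is a cantilever built in at A.
Primary-structure tip deflection at B by superposition:
  point load 64 at a = 7.4: Pa²(3L − a)/(6EI) = 11887/EI
  point load 43.8 at a = 3.08: Pa²(3L − a)/(6EI) = 1708/EI
  δ_0 = 13595/EI
Flexibility coefficient — unit upward force at B: δ_{BB} = L³/(3EI) = 263.8/EI.
Compatibility at B: δ_0 − R_B·δ_{BB} = 0, so R_B = 13595/263.8 = 51.53 kN.
Moment equilibrium about A: M_A = Σ(load moments about A) − R_B·L = 608.5 − 51.53×9.25 = 131.8 kN·m.

M_A = 131.8 kN·m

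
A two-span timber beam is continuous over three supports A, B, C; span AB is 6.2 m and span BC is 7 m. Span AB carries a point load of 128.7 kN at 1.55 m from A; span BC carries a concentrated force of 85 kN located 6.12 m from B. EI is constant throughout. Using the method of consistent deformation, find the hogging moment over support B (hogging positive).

Insert a hinge at B; M_B is the redundant, and each span becomes simply supported.
End slopes at the hinge B, treating each span as simply supported:
  span AB: point load 128.7 at a = 1.55: Pab(L + a)/(6LEI) = 193.3/EI
  span BC: point load 85 at a = 6.12: Pab(L + b)/(6LEI) = 85.89/EI
  relative rotation θ_0 = (193.3 + 85.89)/EI = 279.1/EI
A unit hogging moment at B produces rotation L₁/(3EI) + L₂/(3EI) = 4.4/EI.
Slope continuity at B: θ_0 = M_B·4.4/EI, so M_B = 279.1/4.4 = 63.44 kN·m (hogging).

M_B = 63.44 kN·m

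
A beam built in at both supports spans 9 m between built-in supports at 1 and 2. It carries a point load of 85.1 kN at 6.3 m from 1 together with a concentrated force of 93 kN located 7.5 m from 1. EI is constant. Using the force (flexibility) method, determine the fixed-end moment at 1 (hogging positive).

M_1 = 67.63 kN·m

Take the two fixed-end moments M_1, M_2 as redundants; the released structure is the simple span 12.
Simple-span end rotations at 1 and 2 under the given loads:
  at 1: point load 85.1 at a = 6.3: Pab(L + b)/(6LEI) = 313.6/EI
  at 2: point load 85.1 at a = 6.3: Pab(L + a)/(6LEI) = 410.1/EI
  at 1: point load 93 at a = 7.5: Pab(L + b)/(6LEI) = 203.4/EI
  at 2: point load 93 at a = 7.5: Pab(L + a)/(6LEI) = 319.7/EI
  θ_10 = 517.1/EI,  θ_20 = 729.8/EI
Flexibility coefficients: a unit moment at one end gives L/(3EI) there and L/(6EI) at the far end, so f₁₁ = f₂₂ = 3/EI and f₁₂ = f₂₁ = 1.5/EI.
Compatibility — zero rotation at each built-in end:
  3 M_1 + 1.5 M_2 = 517.1
  1.5 M_1 + 3 M_2 = 729.8
Solving the pair gives M_1 = 67.63 kN·m and M_2 = 209.5 kN·m (hogging).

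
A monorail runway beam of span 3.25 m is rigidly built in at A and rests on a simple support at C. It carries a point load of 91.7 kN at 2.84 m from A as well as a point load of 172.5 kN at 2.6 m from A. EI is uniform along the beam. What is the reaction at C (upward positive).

Release the roller at C. Primary structure: cantilever fixed at A.
Deflection at C on the released cantilever, summing each load's contribution:
  point load 91.7 at a = 2.84: Pa²(3L − a)/(6EI) = 851.8/EI
  point load 172.5 at a = 2.6: Pa²(3L − a)/(6EI) = 1390/EI
  δ_0 = 2241/EI
Tip deflection under a unit load at C: L³/(3EI) = 11.44/EI.
Compatibility at C: δ_0 − R_C·δ_{CC} = 0, so R_C = 2241/11.44 = 195.9 kN.

R_C = 195.9 kN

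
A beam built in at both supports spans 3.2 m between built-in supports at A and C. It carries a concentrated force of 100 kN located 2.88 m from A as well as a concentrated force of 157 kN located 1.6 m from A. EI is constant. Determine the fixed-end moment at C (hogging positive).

Take the two fixed-end moments M_A, M_C as redundants; the released structure is the simple span AC.
End rotations of the released simple span under the applied load (×1/EI):
  at A: point load 100 at a = 2.88: Pab(L + b)/(6LEI) = 16.9/EI
  at C: point load 100 at a = 2.88: Pab(L + a)/(6LEI) = 29.18/EI
  at A: point load 157 at a = 1.6: Pab(L + b)/(6LEI) = 100.5/EI
  at C: point load 157 at a = 1.6: Pab(L + a)/(6LEI) = 100.5/EI
  θ_A0 = 117.4/EI,  θ_C0 = 129.7/EI
Flexibility coefficients: a unit moment at one end gives L/(3EI) there and L/(6EI) at the far end, so f₁₁ = f₂₂ = 1.067/EI and f₁₂ = f₂₁ = 0.5333/EI.
Compatibility — zero rotation at each built-in end:
  1.067 M_A + 0.5333 M_C = 117.4
  0.5333 M_A + 1.067 M_C = 129.7
Solving the pair gives M_A = 65.68 kN·m and M_C = 88.72 kN·m (hogging).

M_C = 88.72 kN·m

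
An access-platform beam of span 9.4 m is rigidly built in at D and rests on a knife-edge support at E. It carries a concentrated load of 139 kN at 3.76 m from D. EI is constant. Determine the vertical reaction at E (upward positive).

Remove the prop at E; the released (primary) structure is a cantilever built in at D.
Primary-structure tip deflection at E by superposition:
  point load 139 at a = 3.76: Pa²(3L − a)/(6EI) = 8005/EI
Flexibility coefficient — unit upward force at E: δ_{EE} = L³/(3EI) = 276.9/EI.
The prop prevents deflection at E: R_E = δ_0/δ_{EE} = 8005/276.9 = 28.91 kN.

R_E = 28.91 kN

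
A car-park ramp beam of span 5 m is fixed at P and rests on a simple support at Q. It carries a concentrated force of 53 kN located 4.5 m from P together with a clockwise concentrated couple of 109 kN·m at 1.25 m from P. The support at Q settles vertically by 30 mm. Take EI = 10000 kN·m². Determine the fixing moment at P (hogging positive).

M_P = 86.59 kN·m

Release the roller at Q. Primary structure: cantilever fixed at P.
Deflection at Q on the released cantilever, summing each load's contribution:
  point load 53 at a = 4.5: Pa²(3L − a)/(6EI) = 1878/EI
  clockwise couple 109 at a = 1.25: M₀a(2L − a)/(2EI) = 596.1/EI
  δ_0 = 2474/EI
Flexibility coefficient — unit upward force at Q: δ_{QQ} = L³/(3EI) = 41.67/EI.
With EI = 10000 kN·m²: δ_0 = 0.24743 m and δ_{QQ} = 0.004167 m/kN.
Compatibility — the beam at Q must follow the support down by 0.03 m: δ_0 − R_Q·δ_{QQ} = 0.03, so R_Q = (0.24743 − 0.03)/0.004167 = 52.18 kN.
Moment equilibrium about P: M_P = Σ(load moments about P) − R_Q·L = 347.5 − 52.18×5 = 86.59 kN·m.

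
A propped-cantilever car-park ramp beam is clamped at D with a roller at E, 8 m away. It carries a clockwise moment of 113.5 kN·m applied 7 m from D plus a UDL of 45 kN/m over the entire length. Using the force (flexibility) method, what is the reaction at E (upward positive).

Take the reaction at E as the redundant and release it; the primary structure is a cantilever fixed at D.
Free-end deflection of the primary structure under the applied loading (downward +):
  clockwise couple 113.5 at a = 7: M₀a(2L − a)/(2EI) = 3575/EI
  UDL 45: wL⁴/(8EI) = 23040/EI
  δ_0 = 26615/EI
Flexibility coefficient — unit upward force at E: δ_{EE} = L³/(3EI) = 170.7/EI.
The prop prevents deflection at E: R_E = δ_0/δ_{EE} = 26615/170.7 = 155.9 kN.

R_E = 155.9 kN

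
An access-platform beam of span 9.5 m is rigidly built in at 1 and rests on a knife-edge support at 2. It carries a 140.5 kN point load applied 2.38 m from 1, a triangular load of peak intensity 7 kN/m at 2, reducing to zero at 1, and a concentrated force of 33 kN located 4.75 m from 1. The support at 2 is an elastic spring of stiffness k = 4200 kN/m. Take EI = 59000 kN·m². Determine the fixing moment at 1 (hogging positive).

M_1 = 333 kN·m

Choose R_2 as the redundant. The primary structure is the cantilever fixed at 1.
Downward deflection at the released point 2 due to the loads:
  point load 140.5 at a = 2.38: Pa²(3L − a)/(6EI) = 3465/EI
  triangular load, peak 7 at the free end: 11w₀L⁴/(120EI) = 5226/EI
  point load 33 at a = 4.75: Pa²(3L − a)/(6EI) = 2947/EI
  δ_0 = 11638/EI
Flexibility coefficient — unit upward force at 2: δ_{22} = L³/(3EI) = 285.8/EI.
With EI = 59000 kN·m²: δ_0 = 0.19726 m and δ_{22} = 0.004844 m/kN.
Compatibility — the spring shortens by R_2/k under the reaction it provides: δ_0 − R_2·δ_{22} = R_2/k. With 1/k = 0.000238 m/kN, R_2 = δ_0 / (δ_{22} + 1/k) = 0.19726 / (0.004844 + 0.000238) = 38.81 kN.
Moment equilibrium about 1: M_1 = Σ(load moments about 1) − R_2·L = 701.7 − 38.81×9.5 = 333 kN·m.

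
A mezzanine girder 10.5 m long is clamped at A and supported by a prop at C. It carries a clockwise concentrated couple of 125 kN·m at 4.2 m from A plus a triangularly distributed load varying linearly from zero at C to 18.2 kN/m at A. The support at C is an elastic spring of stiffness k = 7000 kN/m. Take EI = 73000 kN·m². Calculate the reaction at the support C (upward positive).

R_C = 29.73 kN

Remove the prop at C; the released (primary) structure is a cantilever built in at A.
Downward deflection at the released point C due to the loads:
  clockwise couple 125 at a = 4.2: M₀a(2L − a)/(2EI) = 4410/EI
  triangular load, peak 18.2 at the fixed end: w₀L⁴/(30EI) = 7374/EI
  δ_0 = 11784/EI
Tip deflection under a unit load at C: L³/(3EI) = 385.9/EI.
With EI = 73000 kN·m²: δ_0 = 0.16143 m and δ_{CC} = 0.005286 m/kN.
Compatibility — the spring shortens by R_C/k under the reaction it provides: δ_0 − R_C·δ_{CC} = R_C/k. With 1/k = 0.000143 m/kN, R_C = δ_0 / (δ_{CC} + 1/k) = 0.16143 / (0.005286 + 0.000143) = 29.73 kN.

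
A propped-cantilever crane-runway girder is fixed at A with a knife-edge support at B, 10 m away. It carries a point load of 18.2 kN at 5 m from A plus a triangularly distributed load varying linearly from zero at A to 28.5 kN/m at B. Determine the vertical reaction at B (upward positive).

Choose R_B as the redundant. The primary structure is the cantilever fixed at A.
Downward deflection at the released point B due to the loads:
  point load 18.2 at a = 5: Pa²(3L − a)/(6EI) = 1896/EI
  triangular load, peak 28.5 at the free end: 11w₀L⁴/(120EI) = 26125/EI
  δ_0 = 28021/EI
Tip deflection under a unit load at B: L³/(3EI) = 333.3/EI.
The prop prevents deflection at B: R_B = δ_0/δ_{BB} = 28021/333.3 = 84.06 kN.

R_B = 84.06 kN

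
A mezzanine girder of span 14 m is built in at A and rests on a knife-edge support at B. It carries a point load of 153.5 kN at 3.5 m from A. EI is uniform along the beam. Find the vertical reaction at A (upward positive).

R_A = 140.3 kN

Release the roller at B. Primary structure: cantilever fixed at A.
Downward deflection at the released point B due to the loads:
  point load 153.5 at a = 3.5: Pa²(3L − a)/(6EI) = 12066/EI
Tip deflection under a unit load at B: L³/(3EI) = 914.7/EI.
The prop prevents deflection at B: R_B = δ_0/δ_{BB} = 12066/914.7 = 13.19 kN.
Vertical equilibrium: R_A = ΣP − R_B = 153.5 − 13.19 = 140.3 kN.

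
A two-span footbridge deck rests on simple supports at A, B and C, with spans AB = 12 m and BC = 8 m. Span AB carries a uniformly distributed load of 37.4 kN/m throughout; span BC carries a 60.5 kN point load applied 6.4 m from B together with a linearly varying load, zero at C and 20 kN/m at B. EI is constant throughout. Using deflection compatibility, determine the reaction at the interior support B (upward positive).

Take M_B as the redundant. Released structure: two simple spans AB and BC with a hinge at B.
Discontinuity in slope at B on the released structure — sum the simple-span end rotations:
  span AB: UDL 37.4: wL³/(24EI) = 2693/EI
  span BC: point load 60.5 at a = 6.4: Pab(L + b)/(6LEI) = 123.9/EI
  span BC: triangular load, peak 20: w₀L³/(45EI) = 227.6/EI
  relative rotation θ_0 = (2693 + 351.5)/EI = 3044/EI
A unit hogging moment at B produces rotation L₁/(3EI) + L₂/(3EI) = 6.667/EI.
Compatibility: M_B·(L₁+L₂)/(3EI) = θ_0, giving M_B = 456.6 kN·m (hogging).
Span AB, ΣM about A with M_B applied at B: R_B^{AB}·12 = 2693 + 456.6, so R_B^{AB} = 262.5 kN and R_A = 448.8 − 262.5 = 186.3 kN.
Span BC, ΣM about C: R_B^{BC}·8 = 523.5 + 456.6, so R_B^{BC} = 122.5 kN and R_C = 140.5 − 122.5 = 17.99 kN.
R_B = 262.5 + 122.5 = 385 kN.

R_B = 385 kN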